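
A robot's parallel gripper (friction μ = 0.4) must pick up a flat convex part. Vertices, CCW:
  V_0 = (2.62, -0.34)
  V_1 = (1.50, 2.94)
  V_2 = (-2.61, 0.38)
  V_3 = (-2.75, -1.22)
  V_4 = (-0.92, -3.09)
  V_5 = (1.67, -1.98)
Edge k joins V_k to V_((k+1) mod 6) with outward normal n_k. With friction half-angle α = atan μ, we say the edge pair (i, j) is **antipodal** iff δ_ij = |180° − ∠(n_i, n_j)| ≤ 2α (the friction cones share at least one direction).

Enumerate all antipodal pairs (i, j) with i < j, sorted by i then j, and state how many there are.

α = atan 0.4 = 21.80°;  2α = 43.60°
n_0 = (+0.9463, +0.3231)
n_1 = (-0.5287, +0.8488)
n_2 = (-0.9962, +0.0872)
n_3 = (-0.7147, -0.6994)
n_4 = (+0.3939, -0.9191)
n_5 = (+0.8653, -0.5012)
  (0,1): δ = 76.94°  ·
  (0,2): δ = 23.85°  ✓
  (0,3): δ = 25.53°  ✓
  (0,4): δ = 94.35°  ·
  (0,5): δ = 131.06°  ·
  (1,2): δ = 126.92°  ·
  (1,3): δ = 77.54°  ·
  (1,4): δ = 8.72°  ✓
  (1,5): δ = 28.00°  ✓
  (2,3): δ = 130.62°  ·
  (2,4): δ = 61.80°  ·
  (2,5): δ = 25.08°  ✓
  (3,4): δ = 111.18°  ·
  (3,5): δ = 74.46°  ·
  (4,5): δ = 143.28°  ·
antipodal pairs: 5

count = 5; pairs: (0,2), (0,3), (1,4), (1,5), (2,5)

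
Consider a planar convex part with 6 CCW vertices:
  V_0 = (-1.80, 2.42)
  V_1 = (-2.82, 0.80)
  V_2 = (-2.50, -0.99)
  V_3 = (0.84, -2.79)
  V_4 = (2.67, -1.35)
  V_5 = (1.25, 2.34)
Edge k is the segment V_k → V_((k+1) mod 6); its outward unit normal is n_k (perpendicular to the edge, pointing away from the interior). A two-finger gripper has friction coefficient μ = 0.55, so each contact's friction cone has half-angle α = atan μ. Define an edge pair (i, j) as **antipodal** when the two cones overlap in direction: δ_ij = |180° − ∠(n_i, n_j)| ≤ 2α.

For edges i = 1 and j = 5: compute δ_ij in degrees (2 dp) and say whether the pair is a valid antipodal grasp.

α = atan 0.55 = 28.81°;  2α = 57.62°
edge 1: e_1 = (+0.32, -1.79);  n_1 = (-0.9844, -0.1760)
edge 5: e_5 = (-3.05, +0.08);  n_5 = (+0.0262, +0.9997)
∠(n_1, n_5) = 101.64°
δ = |180° − 101.64°| = 78.36°
78.36° > 2α = 57.62°  →  invalid

δ = 78.36°, invalid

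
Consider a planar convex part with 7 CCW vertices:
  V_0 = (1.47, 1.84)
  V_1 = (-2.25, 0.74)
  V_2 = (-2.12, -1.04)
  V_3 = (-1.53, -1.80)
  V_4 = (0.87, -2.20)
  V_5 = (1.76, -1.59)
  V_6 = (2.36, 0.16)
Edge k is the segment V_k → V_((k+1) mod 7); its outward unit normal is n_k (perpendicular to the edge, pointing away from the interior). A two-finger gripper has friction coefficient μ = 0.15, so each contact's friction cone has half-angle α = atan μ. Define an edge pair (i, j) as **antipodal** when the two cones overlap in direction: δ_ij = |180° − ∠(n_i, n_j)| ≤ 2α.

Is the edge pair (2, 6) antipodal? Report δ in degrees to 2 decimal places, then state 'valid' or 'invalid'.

α = atan 0.15 = 8.53°;  2α = 17.06°
edge 2: e_2 = (+0.59, -0.76);  n_2 = (-0.7899, -0.6132)
edge 6: e_6 = (-0.89, +1.68);  n_6 = (+0.8837, +0.4681)
∠(n_2, n_6) = 170.09°
δ = |180° − 170.09°| = 9.91°
9.91° ≤ 2α = 17.06°  →  valid

δ = 9.91°, valid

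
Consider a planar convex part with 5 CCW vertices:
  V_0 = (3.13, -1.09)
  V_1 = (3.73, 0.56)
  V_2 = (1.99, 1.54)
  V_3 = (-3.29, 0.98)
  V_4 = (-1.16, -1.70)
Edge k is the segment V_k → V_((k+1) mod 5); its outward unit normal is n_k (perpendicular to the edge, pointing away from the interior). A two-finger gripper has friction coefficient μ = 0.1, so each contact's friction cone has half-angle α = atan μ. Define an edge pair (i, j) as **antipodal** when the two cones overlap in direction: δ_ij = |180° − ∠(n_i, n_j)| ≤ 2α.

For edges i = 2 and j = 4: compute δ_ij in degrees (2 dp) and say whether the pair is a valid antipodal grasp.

δ = 2.04°, valid

α = atan 0.1 = 5.71°;  2α = 11.42°
edge 2: e_2 = (-5.28, -0.56);  n_2 = (-0.1055, +0.9944)
edge 4: e_4 = (+4.29, +0.61);  n_4 = (+0.1408, -0.9900)
∠(n_2, n_4) = 177.96°
δ = |180° − 177.96°| = 2.04°
2.04° ≤ 2α = 11.42°  →  valid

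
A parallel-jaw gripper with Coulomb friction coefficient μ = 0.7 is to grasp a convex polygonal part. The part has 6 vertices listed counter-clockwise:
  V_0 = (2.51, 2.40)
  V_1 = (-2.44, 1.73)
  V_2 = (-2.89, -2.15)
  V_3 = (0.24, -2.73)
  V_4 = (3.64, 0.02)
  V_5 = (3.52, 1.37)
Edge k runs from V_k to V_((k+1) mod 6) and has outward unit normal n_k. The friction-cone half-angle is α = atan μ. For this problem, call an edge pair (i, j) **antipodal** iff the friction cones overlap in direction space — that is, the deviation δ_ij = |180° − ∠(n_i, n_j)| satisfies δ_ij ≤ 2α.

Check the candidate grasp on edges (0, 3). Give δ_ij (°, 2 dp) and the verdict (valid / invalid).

δ = 31.26°, valid

α = atan 0.7 = 34.99°;  2α = 69.98°
edge 0: e_0 = (-4.95, -0.67);  n_0 = (-0.1341, +0.9910)
edge 3: e_3 = (+3.40, +2.75);  n_3 = (+0.6289, -0.7775)
∠(n_0, n_3) = 148.74°
δ = |180° − 148.74°| = 31.26°
31.26° ≤ 2α = 69.98°  →  valid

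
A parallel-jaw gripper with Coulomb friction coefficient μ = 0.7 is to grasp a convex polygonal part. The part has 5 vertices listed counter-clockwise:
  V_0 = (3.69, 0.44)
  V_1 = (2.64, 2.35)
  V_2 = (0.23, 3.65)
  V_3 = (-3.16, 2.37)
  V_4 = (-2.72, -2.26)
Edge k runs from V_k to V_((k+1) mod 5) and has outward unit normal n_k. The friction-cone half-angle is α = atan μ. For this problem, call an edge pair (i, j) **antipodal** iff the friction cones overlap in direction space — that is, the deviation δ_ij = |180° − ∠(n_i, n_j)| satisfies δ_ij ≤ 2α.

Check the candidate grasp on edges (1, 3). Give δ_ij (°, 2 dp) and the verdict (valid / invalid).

δ = 56.23°, valid

α = atan 0.7 = 34.99°;  2α = 69.98°
edge 1: e_1 = (-2.41, +1.30);  n_1 = (+0.4748, +0.8801)
edge 3: e_3 = (+0.44, -4.63);  n_3 = (-0.9955, -0.0946)
∠(n_1, n_3) = 123.77°
δ = |180° − 123.77°| = 56.23°
56.23° ≤ 2α = 69.98°  →  valid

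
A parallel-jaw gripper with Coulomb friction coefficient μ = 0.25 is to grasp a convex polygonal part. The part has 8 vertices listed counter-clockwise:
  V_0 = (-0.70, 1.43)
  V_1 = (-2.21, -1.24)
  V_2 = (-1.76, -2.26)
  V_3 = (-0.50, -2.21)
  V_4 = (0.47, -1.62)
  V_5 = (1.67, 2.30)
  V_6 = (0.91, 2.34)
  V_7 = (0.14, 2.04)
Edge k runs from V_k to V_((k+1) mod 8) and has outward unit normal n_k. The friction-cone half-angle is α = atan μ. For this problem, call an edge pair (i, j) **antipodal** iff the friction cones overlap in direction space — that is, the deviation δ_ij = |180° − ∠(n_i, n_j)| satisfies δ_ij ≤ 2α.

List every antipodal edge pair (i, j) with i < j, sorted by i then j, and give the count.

α = atan 0.25 = 14.04°;  2α = 28.07°
n_0 = (-0.8704, +0.4923)
n_1 = (-0.9149, -0.4036)
n_2 = (+0.0397, -0.9992)
n_3 = (+0.5197, -0.8544)
n_4 = (+0.9562, -0.2927)
n_5 = (+0.0526, +0.9986)
n_6 = (-0.3630, +0.9318)
n_7 = (-0.5876, +0.8092)
  (0,1): δ = 126.70°  ·
  (0,2): δ = 58.24°  ·
  (0,3): δ = 29.20°  ·
  (0,4): δ = 12.47°  ✓
  (0,5): δ = 116.48°  ·
  (0,6): δ = 140.78°  ·
  (0,7): δ = 155.48°  ·
  (1,2): δ = 111.53°  ·
  (1,3): δ = 82.50°  ·
  (1,4): δ = 40.83°  ·
  (1,5): δ = 63.18°  ·
  (1,6): δ = 87.48°  ·
  (1,7): δ = 102.18°  ·
  (2,3): δ = 150.96°  ·
  (2,4): δ = 109.29°  ·
  (2,5): δ = 5.29°  ✓
  (2,6): δ = 19.01°  ✓
  (2,7): δ = 33.71°  ·
  (3,4): δ = 138.33°  ·
  (3,5): δ = 34.32°  ·
  (3,6): δ = 10.02°  ✓
  (3,7): δ = 4.68°  ✓
  (4,5): δ = 75.99°  ·
  (4,6): δ = 51.69°  ·
  (4,7): δ = 36.99°  ·
  (5,6): δ = 155.70°  ·
  (5,7): δ = 141.00°  ·
  (6,7): δ = 165.30°  ·
antipodal pairs: 5

count = 5; pairs: (0,4), (2,5), (2,6), (3,6), (3,7)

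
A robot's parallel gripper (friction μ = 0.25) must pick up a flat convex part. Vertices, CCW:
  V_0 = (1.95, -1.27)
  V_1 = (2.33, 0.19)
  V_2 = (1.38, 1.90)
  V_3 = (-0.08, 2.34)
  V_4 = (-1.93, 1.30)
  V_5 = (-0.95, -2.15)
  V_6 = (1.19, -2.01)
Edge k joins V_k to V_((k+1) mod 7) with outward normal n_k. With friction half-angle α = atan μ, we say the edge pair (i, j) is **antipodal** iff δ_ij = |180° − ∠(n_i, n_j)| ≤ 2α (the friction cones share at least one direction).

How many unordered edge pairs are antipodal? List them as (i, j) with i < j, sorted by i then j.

count = 4; pairs: (1,4), (2,5), (3,5), (3,6)

α = atan 0.25 = 14.04°;  2α = 28.07°
n_0 = (+0.9678, -0.2519)
n_1 = (+0.8742, +0.4856)
n_2 = (+0.2886, +0.9575)
n_3 = (-0.4900, +0.8717)
n_4 = (-0.9619, -0.2732)
n_5 = (+0.0653, -0.9979)
n_6 = (+0.6976, -0.7165)
  (0,1): δ = 136.36°  ·
  (0,2): δ = 92.18°  ·
  (0,3): δ = 46.07°  ·
  (0,4): δ = 30.45°  ·
  (0,5): δ = 108.33°  ·
  (0,6): δ = 148.83°  ·
  (1,2): δ = 135.83°  ·
  (1,3): δ = 89.71°  ·
  (1,4): δ = 13.20°  ✓
  (1,5): δ = 64.69°  ·
  (1,6): δ = 105.18°  ·
  (2,3): δ = 133.89°  ·
  (2,4): δ = 57.37°  ·
  (2,5): δ = 20.51°  ✓
  (2,6): δ = 61.01°  ·
  (3,4): δ = 103.49°  ·
  (3,5): δ = 25.60°  ✓
  (3,6): δ = 14.89°  ✓
  (4,5): δ = 102.11°  ·
  (4,6): δ = 61.62°  ·
  (5,6): δ = 139.51°  ·
antipodal pairs: 4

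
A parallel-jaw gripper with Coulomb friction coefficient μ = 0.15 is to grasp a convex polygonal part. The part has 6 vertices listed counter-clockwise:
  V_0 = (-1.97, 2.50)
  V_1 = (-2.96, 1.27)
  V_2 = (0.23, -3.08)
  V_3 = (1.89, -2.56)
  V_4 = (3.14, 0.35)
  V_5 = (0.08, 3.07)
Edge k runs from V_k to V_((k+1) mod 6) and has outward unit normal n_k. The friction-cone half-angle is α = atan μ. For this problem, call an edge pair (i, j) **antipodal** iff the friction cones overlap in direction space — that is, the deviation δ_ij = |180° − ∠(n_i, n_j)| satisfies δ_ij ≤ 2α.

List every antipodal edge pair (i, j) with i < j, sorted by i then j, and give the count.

α = atan 0.15 = 8.53°;  2α = 17.06°
n_0 = (-0.7790, +0.6270)
n_1 = (-0.8064, -0.5914)
n_2 = (+0.2989, -0.9543)
n_3 = (+0.9188, -0.3947)
n_4 = (+0.6644, +0.7474)
n_5 = (-0.2679, +0.9635)
  (0,1): δ = 104.92°  ·
  (0,2): δ = 33.78°  ·
  (0,3): δ = 15.58°  ✓
  (0,4): δ = 87.20°  ·
  (0,5): δ = 144.37°  ·
  (1,2): δ = 108.86°  ·
  (1,3): δ = 59.50°  ·
  (1,4): δ = 12.11°  ✓
  (1,5): δ = 69.28°  ·
  (2,3): δ = 130.64°  ·
  (2,4): δ = 59.03°  ·
  (2,5): δ = 1.85°  ✓
  (3,4): δ = 108.39°  ·
  (3,5): δ = 51.22°  ·
  (4,5): δ = 122.83°  ·
antipodal pairs: 3

count = 3; pairs: (0,3), (1,4), (2,5)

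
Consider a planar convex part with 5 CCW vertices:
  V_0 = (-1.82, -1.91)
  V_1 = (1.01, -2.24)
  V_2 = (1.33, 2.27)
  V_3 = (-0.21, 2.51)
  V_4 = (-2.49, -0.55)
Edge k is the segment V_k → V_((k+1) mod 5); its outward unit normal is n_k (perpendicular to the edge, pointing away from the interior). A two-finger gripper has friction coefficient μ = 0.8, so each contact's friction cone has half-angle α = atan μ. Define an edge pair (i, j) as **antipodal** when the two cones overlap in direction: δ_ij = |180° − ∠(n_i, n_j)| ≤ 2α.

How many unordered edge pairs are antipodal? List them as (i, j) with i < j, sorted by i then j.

α = atan 0.8 = 38.66°;  2α = 77.32°
n_0 = (-0.1158, -0.9933)
n_1 = (+0.9975, -0.0708)
n_2 = (+0.1540, +0.9881)
n_3 = (-0.8019, +0.5975)
n_4 = (-0.8971, -0.4419)
  (0,1): δ = 87.41°  ·
  (0,2): δ = 2.21°  ✓
  (0,3): δ = 59.96°  ✓
  (0,4): δ = 122.88°  ·
  (1,2): δ = 94.80°  ·
  (1,3): δ = 32.63°  ✓
  (1,4): δ = 30.29°  ✓
  (2,3): δ = 117.83°  ·
  (2,4): δ = 54.92°  ✓
  (3,4): δ = 117.08°  ·
antipodal pairs: 5

count = 5; pairs: (0,2), (0,3), (1,3), (1,4), (2,4)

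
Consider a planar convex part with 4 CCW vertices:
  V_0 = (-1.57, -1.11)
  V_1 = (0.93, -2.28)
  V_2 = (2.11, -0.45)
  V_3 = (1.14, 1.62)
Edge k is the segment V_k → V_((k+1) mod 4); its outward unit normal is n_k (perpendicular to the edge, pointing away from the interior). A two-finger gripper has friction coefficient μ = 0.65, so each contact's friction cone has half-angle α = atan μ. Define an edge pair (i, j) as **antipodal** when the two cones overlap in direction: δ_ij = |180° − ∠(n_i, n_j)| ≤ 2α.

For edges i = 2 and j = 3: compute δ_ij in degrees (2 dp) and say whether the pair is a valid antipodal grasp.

α = atan 0.65 = 33.02°;  2α = 66.05°
edge 2: e_2 = (-0.97, +2.07);  n_2 = (+0.9055, +0.4243)
edge 3: e_3 = (-2.71, -2.73);  n_3 = (-0.7097, +0.7045)
∠(n_2, n_3) = 110.10°
δ = |180° − 110.10°| = 69.90°
69.90° > 2α = 66.05°  →  invalid

δ = 69.90°, invalid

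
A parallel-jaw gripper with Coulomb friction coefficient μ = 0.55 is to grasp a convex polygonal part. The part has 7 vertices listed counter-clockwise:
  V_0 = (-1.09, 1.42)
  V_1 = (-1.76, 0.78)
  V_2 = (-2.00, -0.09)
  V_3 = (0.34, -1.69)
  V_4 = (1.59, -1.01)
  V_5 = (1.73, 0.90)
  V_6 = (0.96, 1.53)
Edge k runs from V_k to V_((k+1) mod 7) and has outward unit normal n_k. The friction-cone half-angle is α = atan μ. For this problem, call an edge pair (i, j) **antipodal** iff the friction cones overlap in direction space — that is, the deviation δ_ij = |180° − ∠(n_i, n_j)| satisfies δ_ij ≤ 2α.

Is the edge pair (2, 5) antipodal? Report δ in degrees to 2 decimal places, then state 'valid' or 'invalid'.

δ = 4.93°, valid

α = atan 0.55 = 28.81°;  2α = 57.62°
edge 2: e_2 = (+2.34, -1.60);  n_2 = (-0.5644, -0.8255)
edge 5: e_5 = (-0.77, +0.63);  n_5 = (+0.6332, +0.7740)
∠(n_2, n_5) = 175.07°
δ = |180° − 175.07°| = 4.93°
4.93° ≤ 2α = 57.62°  →  valid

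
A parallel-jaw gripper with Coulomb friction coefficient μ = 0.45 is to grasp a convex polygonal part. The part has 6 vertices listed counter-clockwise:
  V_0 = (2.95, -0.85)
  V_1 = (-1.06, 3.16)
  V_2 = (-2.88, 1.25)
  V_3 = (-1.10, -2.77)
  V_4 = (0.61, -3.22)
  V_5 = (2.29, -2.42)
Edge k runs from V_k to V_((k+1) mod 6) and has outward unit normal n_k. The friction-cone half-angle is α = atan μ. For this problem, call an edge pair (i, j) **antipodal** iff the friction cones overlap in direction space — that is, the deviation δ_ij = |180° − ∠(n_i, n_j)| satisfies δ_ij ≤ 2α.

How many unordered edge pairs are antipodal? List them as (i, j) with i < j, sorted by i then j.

α = atan 0.45 = 24.23°;  2α = 48.46°
n_0 = (+0.7071, +0.7071)
n_1 = (-0.7240, +0.6898)
n_2 = (-0.9144, -0.4049)
n_3 = (-0.2545, -0.9671)
n_4 = (+0.4299, -0.9029)
n_5 = (+0.9219, -0.3875)
  (0,1): δ = 88.62°  ·
  (0,2): δ = 21.12°  ✓
  (0,3): δ = 30.26°  ✓
  (0,4): δ = 70.46°  ·
  (0,5): δ = 112.20°  ·
  (1,2): δ = 112.50°  ·
  (1,3): δ = 61.13°  ·
  (1,4): δ = 20.92°  ✓
  (1,5): δ = 20.82°  ✓
  (2,3): δ = 128.63°  ·
  (2,4): δ = 88.42°  ·
  (2,5): δ = 46.68°  ✓
  (3,4): δ = 139.79°  ·
  (3,5): δ = 98.06°  ·
  (4,5): δ = 138.26°  ·
antipodal pairs: 5

count = 5; pairs: (0,2), (0,3), (1,4), (1,5), (2,5)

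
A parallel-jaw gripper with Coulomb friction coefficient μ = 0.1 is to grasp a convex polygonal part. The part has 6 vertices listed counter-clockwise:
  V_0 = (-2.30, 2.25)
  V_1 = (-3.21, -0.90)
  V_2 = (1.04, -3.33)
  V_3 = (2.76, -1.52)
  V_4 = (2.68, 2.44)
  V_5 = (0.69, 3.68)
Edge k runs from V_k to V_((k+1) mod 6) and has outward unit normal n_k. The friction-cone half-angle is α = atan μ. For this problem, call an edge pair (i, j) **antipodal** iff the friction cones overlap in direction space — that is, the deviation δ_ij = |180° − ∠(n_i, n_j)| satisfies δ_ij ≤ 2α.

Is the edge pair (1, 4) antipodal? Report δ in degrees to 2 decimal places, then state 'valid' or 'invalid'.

δ = 2.17°, valid

α = atan 0.1 = 5.71°;  2α = 11.42°
edge 1: e_1 = (+4.25, -2.43);  n_1 = (-0.4964, -0.8681)
edge 4: e_4 = (-1.99, +1.24);  n_4 = (+0.5288, +0.8487)
∠(n_1, n_4) = 177.83°
δ = |180° − 177.83°| = 2.17°
2.17° ≤ 2α = 11.42°  →  valid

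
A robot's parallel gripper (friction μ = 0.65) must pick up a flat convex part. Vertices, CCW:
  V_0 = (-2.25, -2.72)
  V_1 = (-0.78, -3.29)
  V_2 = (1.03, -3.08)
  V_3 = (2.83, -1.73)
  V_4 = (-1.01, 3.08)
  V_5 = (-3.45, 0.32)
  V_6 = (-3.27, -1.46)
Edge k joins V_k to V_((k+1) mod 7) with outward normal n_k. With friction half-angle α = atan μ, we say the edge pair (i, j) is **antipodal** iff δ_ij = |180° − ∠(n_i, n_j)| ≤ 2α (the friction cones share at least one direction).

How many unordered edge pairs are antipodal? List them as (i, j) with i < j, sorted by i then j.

count = 7; pairs: (0,3), (1,3), (1,4), (2,4), (2,5), (3,5), (3,6)

α = atan 0.65 = 33.02°;  2α = 66.05°
n_0 = (-0.3615, -0.9324)
n_1 = (+0.1152, -0.9933)
n_2 = (+0.6000, -0.8000)
n_3 = (+0.7815, +0.6239)
n_4 = (-0.7492, +0.6623)
n_5 = (-0.9949, -0.1006)
n_6 = (-0.7772, -0.6292)
  (0,1): δ = 152.19°  ·
  (0,2): δ = 121.94°  ·
  (0,3): δ = 30.20°  ✓
  (0,4): δ = 69.72°  ·
  (0,5): δ = 116.97°  ·
  (0,6): δ = 150.19°  ·
  (1,2): δ = 149.75°  ·
  (1,3): δ = 58.02°  ✓
  (1,4): δ = 41.90°  ✓
  (1,5): δ = 89.16°  ·
  (1,6): δ = 122.37°  ·
  (2,3): δ = 88.27°  ·
  (2,4): δ = 11.65°  ✓
  (2,5): δ = 58.90°  ✓
  (2,6): δ = 92.12°  ·
  (3,4): δ = 80.08°  ·
  (3,5): δ = 32.83°  ✓
  (3,6): δ = 0.39°  ✓
  (4,5): δ = 132.75°  ·
  (4,6): δ = 99.53°  ·
  (5,6): δ = 146.78°  ·
antipodal pairs: 7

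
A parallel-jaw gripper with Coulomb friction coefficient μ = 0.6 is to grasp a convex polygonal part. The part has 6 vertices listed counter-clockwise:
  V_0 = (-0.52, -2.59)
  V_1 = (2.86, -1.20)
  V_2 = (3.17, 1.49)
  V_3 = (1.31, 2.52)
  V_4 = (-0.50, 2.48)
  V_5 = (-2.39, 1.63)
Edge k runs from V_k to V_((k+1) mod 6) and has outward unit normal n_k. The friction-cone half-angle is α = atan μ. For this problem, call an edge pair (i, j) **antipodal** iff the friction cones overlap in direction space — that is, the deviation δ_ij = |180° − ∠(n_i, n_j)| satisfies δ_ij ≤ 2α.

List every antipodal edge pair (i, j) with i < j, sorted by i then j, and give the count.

count = 6; pairs: (0,2), (0,3), (0,4), (1,4), (1,5), (2,5)

α = atan 0.6 = 30.96°;  2α = 61.93°
n_0 = (+0.3803, -0.9248)
n_1 = (+0.9934, -0.1145)
n_2 = (+0.4844, +0.8748)
n_3 = (-0.0221, +0.9998)
n_4 = (-0.4102, +0.9120)
n_5 = (-0.9143, -0.4051)
  (0,1): δ = 118.93°  ·
  (0,2): δ = 51.33°  ✓
  (0,3): δ = 21.09°  ✓
  (0,4): δ = 1.86°  ✓
  (0,5): δ = 91.54°  ·
  (1,2): δ = 112.40°  ·
  (1,3): δ = 82.16°  ·
  (1,4): δ = 59.21°  ✓
  (1,5): δ = 30.47°  ✓
  (2,3): δ = 149.76°  ·
  (2,4): δ = 126.81°  ·
  (2,5): δ = 37.12°  ✓
  (3,4): δ = 157.05°  ·
  (3,5): δ = 67.37°  ·
  (4,5): δ = 90.32°  ·
antipodal pairs: 6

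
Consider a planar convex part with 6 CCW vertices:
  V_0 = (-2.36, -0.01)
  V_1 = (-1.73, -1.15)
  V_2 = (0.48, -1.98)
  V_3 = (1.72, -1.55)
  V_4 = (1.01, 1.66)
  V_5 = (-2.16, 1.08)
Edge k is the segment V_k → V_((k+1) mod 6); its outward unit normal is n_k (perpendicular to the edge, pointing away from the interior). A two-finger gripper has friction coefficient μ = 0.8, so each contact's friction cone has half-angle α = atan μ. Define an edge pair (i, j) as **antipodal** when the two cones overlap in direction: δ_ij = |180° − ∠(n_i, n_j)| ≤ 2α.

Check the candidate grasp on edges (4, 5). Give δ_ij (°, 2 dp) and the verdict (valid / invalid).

δ = 110.77°, invalid

α = atan 0.8 = 38.66°;  2α = 77.32°
edge 4: e_4 = (-3.17, -0.58);  n_4 = (-0.1800, +0.9837)
edge 5: e_5 = (-0.20, -1.09);  n_5 = (-0.9836, +0.1805)
∠(n_4, n_5) = 69.23°
δ = |180° − 69.23°| = 110.77°
110.77° > 2α = 77.32°  →  invalid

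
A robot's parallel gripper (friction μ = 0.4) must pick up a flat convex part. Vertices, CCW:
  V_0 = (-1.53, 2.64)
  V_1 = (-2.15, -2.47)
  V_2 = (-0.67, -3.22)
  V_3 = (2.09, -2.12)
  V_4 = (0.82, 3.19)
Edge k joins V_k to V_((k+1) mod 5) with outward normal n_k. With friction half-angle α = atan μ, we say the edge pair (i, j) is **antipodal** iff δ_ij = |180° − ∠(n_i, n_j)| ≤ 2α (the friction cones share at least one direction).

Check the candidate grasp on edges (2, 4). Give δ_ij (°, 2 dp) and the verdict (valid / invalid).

α = atan 0.4 = 21.80°;  2α = 43.60°
edge 2: e_2 = (+2.76, +1.10);  n_2 = (+0.3702, -0.9289)
edge 4: e_4 = (-2.35, -0.55);  n_4 = (-0.2279, +0.9737)
∠(n_2, n_4) = 171.44°
δ = |180° − 171.44°| = 8.56°
8.56° ≤ 2α = 43.60°  →  valid

δ = 8.56°, valid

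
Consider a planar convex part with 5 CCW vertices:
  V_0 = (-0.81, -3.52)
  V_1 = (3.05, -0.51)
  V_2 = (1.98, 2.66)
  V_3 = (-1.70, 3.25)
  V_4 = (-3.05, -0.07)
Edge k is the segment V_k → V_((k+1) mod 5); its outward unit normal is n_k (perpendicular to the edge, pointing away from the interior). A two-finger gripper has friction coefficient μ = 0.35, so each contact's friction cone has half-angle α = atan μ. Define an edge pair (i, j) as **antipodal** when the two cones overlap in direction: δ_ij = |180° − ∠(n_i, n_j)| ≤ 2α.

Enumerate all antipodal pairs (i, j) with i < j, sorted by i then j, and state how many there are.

count = 2; pairs: (0,3), (1,4)

α = atan 0.35 = 19.29°;  2α = 38.58°
n_0 = (+0.6149, -0.7886)
n_1 = (+0.9475, +0.3198)
n_2 = (+0.1583, +0.9874)
n_3 = (-0.9263, +0.3767)
n_4 = (-0.8387, -0.5446)
  (0,1): δ = 109.30°  ·
  (0,2): δ = 47.06°  ·
  (0,3): δ = 29.93°  ✓
  (0,4): δ = 85.05°  ·
  (1,2): δ = 117.76°  ·
  (1,3): δ = 40.78°  ·
  (1,4): δ = 14.34°  ✓
  (2,3): δ = 103.02°  ·
  (2,4): δ = 47.90°  ·
  (3,4): δ = 124.88°  ·
antipodal pairs: 2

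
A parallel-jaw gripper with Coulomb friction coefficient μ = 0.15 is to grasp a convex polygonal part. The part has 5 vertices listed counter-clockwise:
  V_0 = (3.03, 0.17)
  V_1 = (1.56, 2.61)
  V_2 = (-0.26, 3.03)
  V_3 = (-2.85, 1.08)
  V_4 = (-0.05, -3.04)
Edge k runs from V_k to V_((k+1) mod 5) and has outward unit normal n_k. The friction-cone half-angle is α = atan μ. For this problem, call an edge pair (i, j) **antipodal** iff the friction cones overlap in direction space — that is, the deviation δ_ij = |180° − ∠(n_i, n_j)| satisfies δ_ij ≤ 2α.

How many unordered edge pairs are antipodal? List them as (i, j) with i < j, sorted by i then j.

α = atan 0.15 = 8.53°;  2α = 17.06°
n_0 = (+0.8566, +0.5160)
n_1 = (+0.2249, +0.9744)
n_2 = (-0.6015, +0.7989)
n_3 = (-0.8271, -0.5621)
n_4 = (+0.7216, -0.6923)
  (0,1): δ = 134.06°  ·
  (0,2): δ = 84.09°  ·
  (0,3): δ = 3.13°  ✓
  (0,4): δ = 105.12°  ·
  (1,2): δ = 130.03°  ·
  (1,3): δ = 42.80°  ·
  (1,4): δ = 59.18°  ·
  (2,3): δ = 92.78°  ·
  (2,4): δ = 9.21°  ✓
  (3,4): δ = 78.02°  ·
antipodal pairs: 2

count = 2; pairs: (0,3), (2,4)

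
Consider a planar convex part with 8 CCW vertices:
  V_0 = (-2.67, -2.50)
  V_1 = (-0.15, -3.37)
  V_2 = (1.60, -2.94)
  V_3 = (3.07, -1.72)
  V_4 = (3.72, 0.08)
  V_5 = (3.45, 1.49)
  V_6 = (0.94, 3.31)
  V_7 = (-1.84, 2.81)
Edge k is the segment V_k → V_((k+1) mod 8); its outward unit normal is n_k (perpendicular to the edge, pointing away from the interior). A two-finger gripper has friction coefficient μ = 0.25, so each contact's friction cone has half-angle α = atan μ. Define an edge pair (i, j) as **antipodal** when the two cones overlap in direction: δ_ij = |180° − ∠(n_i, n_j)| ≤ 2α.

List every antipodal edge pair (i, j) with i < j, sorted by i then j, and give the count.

count = 4; pairs: (0,5), (1,6), (3,7), (4,7)

α = atan 0.25 = 14.04°;  2α = 28.07°
n_0 = (-0.3263, -0.9453)
n_1 = (+0.2386, -0.9711)
n_2 = (+0.6386, -0.7695)
n_3 = (+0.9406, -0.3396)
n_4 = (+0.9822, +0.1881)
n_5 = (+0.5870, +0.8096)
n_6 = (-0.1770, +0.9842)
n_7 = (-0.9880, +0.1544)
  (0,1): δ = 147.15°  ·
  (0,2): δ = 121.26°  ·
  (0,3): δ = 90.81°  ·
  (0,4): δ = 60.11°  ·
  (0,5): δ = 16.90°  ✓
  (0,6): δ = 29.24°  ·
  (0,7): δ = 100.16°  ·
  (1,2): δ = 154.11°  ·
  (1,3): δ = 123.66°  ·
  (1,4): δ = 92.96°  ·
  (1,5): δ = 49.75°  ·
  (1,6): δ = 3.61°  ✓
  (1,7): δ = 67.31°  ·
  (2,3): δ = 149.55°  ·
  (2,4): δ = 118.85°  ·
  (2,5): δ = 75.64°  ·
  (2,6): δ = 29.49°  ·
  (2,7): δ = 41.43°  ·
  (3,4): δ = 149.30°  ·
  (3,5): δ = 106.09°  ·
  (3,6): δ = 59.95°  ·
  (3,7): δ = 10.97°  ✓
  (4,5): δ = 136.79°  ·
  (4,6): δ = 90.64°  ·
  (4,7): δ = 19.72°  ✓
  (5,6): δ = 133.86°  ·
  (5,7): δ = 62.94°  ·
  (6,7): δ = 109.08°  ·
antipodal pairs: 4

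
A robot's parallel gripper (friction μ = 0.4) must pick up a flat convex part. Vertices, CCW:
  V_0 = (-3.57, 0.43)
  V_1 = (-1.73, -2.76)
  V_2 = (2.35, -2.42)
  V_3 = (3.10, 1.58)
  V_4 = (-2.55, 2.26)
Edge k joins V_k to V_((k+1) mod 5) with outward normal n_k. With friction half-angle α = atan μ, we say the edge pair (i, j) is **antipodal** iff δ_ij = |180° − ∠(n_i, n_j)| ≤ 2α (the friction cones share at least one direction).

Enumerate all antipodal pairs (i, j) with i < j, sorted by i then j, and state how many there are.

α = atan 0.4 = 21.80°;  2α = 43.60°
n_0 = (-0.8662, -0.4996)
n_1 = (+0.0830, -0.9965)
n_2 = (+0.9829, -0.1843)
n_3 = (+0.1195, +0.9928)
n_4 = (-0.8735, +0.4869)
  (0,1): δ = 115.21°  ·
  (0,2): δ = 40.60°  ✓
  (0,3): δ = 53.16°  ·
  (0,4): δ = 120.89°  ·
  (1,2): δ = 105.38°  ·
  (1,3): δ = 11.63°  ✓
  (1,4): δ = 56.10°  ·
  (2,3): δ = 86.24°  ·
  (2,4): δ = 18.51°  ✓
  (3,4): δ = 112.27°  ·
antipodal pairs: 3

count = 3; pairs: (0,2), (1,3), (2,4)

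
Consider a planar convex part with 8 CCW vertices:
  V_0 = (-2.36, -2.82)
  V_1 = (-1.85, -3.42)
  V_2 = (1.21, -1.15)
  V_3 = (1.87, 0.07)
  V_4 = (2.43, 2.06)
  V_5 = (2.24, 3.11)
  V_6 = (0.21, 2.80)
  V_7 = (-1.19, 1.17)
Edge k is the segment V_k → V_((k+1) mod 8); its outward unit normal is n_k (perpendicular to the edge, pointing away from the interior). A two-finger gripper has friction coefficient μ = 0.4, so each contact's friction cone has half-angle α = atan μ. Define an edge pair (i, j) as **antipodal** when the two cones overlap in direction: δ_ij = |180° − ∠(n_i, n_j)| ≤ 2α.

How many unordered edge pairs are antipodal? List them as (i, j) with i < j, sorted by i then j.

α = atan 0.4 = 21.80°;  2α = 43.60°
n_0 = (-0.7619, -0.6476)
n_1 = (+0.5958, -0.8031)
n_2 = (+0.8795, -0.4758)
n_3 = (+0.9626, -0.2709)
n_4 = (+0.9840, +0.1781)
n_5 = (-0.1510, +0.9885)
n_6 = (-0.7586, +0.6516)
n_7 = (-0.9596, +0.2814)
  (0,1): δ = 93.80°  ·
  (0,2): δ = 68.78°  ·
  (0,3): δ = 56.08°  ·
  (0,4): δ = 30.11°  ✓
  (0,5): δ = 58.32°  ·
  (0,6): δ = 98.98°  ·
  (0,7): δ = 123.29°  ·
  (1,2): δ = 154.98°  ·
  (1,3): δ = 142.29°  ·
  (1,4): δ = 116.31°  ·
  (1,5): δ = 27.89°  ✓
  (1,6): δ = 12.77°  ✓
  (1,7): δ = 37.09°  ✓
  (2,3): δ = 167.30°  ·
  (2,4): δ = 141.33°  ·
  (2,5): δ = 52.90°  ·
  (2,6): δ = 12.25°  ✓
  (2,7): δ = 12.07°  ✓
  (3,4): δ = 154.03°  ·
  (3,5): δ = 65.60°  ·
  (3,6): δ = 24.94°  ✓
  (3,7): δ = 0.63°  ✓
  (4,5): δ = 91.57°  ·
  (4,6): δ = 50.92°  ·
  (4,7): δ = 26.60°  ✓
  (5,6): δ = 139.34°  ·
  (5,7): δ = 115.03°  ·
  (6,7): δ = 155.68°  ·
antipodal pairs: 9

count = 9; pairs: (0,4), (1,5), (1,6), (1,7), (2,6), (2,7), (3,6), (3,7), (4,7)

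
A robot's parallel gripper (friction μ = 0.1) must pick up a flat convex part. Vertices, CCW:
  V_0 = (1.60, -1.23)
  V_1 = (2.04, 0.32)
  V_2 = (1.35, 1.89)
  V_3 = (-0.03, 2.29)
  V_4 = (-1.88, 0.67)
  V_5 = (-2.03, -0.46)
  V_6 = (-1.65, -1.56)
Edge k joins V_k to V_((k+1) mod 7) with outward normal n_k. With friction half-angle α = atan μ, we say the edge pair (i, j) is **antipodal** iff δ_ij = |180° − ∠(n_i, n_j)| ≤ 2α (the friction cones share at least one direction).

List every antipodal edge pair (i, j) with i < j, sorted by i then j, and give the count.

α = atan 0.1 = 5.71°;  2α = 11.42°
n_0 = (+0.9620, -0.2731)
n_1 = (+0.9155, +0.4023)
n_2 = (+0.2784, +0.9605)
n_3 = (-0.6588, +0.7523)
n_4 = (-0.9913, +0.1316)
n_5 = (-0.9452, -0.3265)
n_6 = (+0.1010, -0.9949)
  (0,1): δ = 140.43°  ·
  (0,2): δ = 90.32°  ·
  (0,3): δ = 32.94°  ·
  (0,4): δ = 8.29°  ✓
  (0,5): δ = 34.91°  ·
  (0,6): δ = 111.65°  ·
  (1,2): δ = 129.89°  ·
  (1,3): δ = 72.52°  ·
  (1,4): δ = 31.29°  ·
  (1,5): δ = 4.67°  ✓
  (1,6): δ = 72.07°  ·
  (2,3): δ = 122.63°  ·
  (2,4): δ = 81.40°  ·
  (2,5): δ = 54.78°  ·
  (2,6): δ = 21.96°  ·
  (3,4): δ = 138.77°  ·
  (3,5): δ = 112.15°  ·
  (3,6): δ = 35.41°  ·
  (4,5): δ = 153.38°  ·
  (4,6): δ = 76.64°  ·
  (5,6): δ = 103.26°  ·
antipodal pairs: 2

count = 2; pairs: (0,4), (1,5)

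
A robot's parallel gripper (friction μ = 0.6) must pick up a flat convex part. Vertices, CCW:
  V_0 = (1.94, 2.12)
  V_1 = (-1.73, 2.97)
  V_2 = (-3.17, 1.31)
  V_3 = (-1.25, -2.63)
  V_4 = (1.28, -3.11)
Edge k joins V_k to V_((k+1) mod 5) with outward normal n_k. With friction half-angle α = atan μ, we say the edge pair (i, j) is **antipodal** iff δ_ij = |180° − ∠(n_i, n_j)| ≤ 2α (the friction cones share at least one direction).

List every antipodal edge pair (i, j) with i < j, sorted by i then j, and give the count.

α = atan 0.6 = 30.96°;  2α = 61.93°
n_0 = (+0.2256, +0.9742)
n_1 = (-0.7554, +0.6553)
n_2 = (-0.8989, -0.4381)
n_3 = (-0.1864, -0.9825)
n_4 = (+0.9921, -0.1252)
  (0,1): δ = 117.90°  ·
  (0,2): δ = 50.98°  ✓
  (0,3): δ = 2.30°  ✓
  (0,4): δ = 95.85°  ·
  (1,2): δ = 113.08°  ·
  (1,3): δ = 59.80°  ✓
  (1,4): δ = 33.75°  ✓
  (2,3): δ = 126.72°  ·
  (2,4): δ = 33.17°  ✓
  (3,4): δ = 86.45°  ·
antipodal pairs: 5

count = 5; pairs: (0,2), (0,3), (1,3), (1,4), (2,4)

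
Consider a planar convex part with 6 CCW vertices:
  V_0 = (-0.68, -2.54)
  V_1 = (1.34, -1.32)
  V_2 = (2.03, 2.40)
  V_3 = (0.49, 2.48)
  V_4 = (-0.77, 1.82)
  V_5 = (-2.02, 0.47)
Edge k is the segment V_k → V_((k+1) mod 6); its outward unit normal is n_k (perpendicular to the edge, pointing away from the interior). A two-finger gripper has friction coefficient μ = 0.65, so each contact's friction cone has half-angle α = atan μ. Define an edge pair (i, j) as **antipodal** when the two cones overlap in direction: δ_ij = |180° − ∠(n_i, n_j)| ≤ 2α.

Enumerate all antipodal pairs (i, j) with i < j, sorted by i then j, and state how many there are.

α = atan 0.65 = 33.02°;  2α = 66.05°
n_0 = (+0.5170, -0.8560)
n_1 = (+0.9832, -0.1824)
n_2 = (+0.0519, +0.9987)
n_3 = (-0.4640, +0.8858)
n_4 = (-0.7338, +0.6794)
n_5 = (-0.9136, -0.4067)
  (0,1): δ = 131.64°  ·
  (0,2): δ = 34.10°  ✓
  (0,3): δ = 3.48°  ✓
  (0,4): δ = 16.07°  ✓
  (0,5): δ = 82.87°  ·
  (1,2): δ = 82.47°  ·
  (1,3): δ = 51.85°  ✓
  (1,4): δ = 32.29°  ✓
  (1,5): δ = 34.51°  ✓
  (2,3): δ = 149.38°  ·
  (2,4): δ = 129.82°  ·
  (2,5): δ = 63.03°  ✓
  (3,4): δ = 160.44°  ·
  (3,5): δ = 93.65°  ·
  (4,5): δ = 113.20°  ·
antipodal pairs: 7

count = 7; pairs: (0,2), (0,3), (0,4), (1,3), (1,4), (1,5), (2,5)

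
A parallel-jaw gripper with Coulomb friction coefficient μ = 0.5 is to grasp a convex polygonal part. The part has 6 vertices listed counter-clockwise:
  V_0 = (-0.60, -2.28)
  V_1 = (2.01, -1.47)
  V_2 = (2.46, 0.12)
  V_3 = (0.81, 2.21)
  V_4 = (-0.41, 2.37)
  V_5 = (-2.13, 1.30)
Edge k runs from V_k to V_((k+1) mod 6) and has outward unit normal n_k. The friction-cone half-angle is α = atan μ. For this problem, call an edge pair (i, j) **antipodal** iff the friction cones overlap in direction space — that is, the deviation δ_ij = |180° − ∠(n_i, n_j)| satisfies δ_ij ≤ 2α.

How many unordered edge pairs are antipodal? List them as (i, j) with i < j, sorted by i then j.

α = atan 0.5 = 26.57°;  2α = 53.13°
n_0 = (+0.2964, -0.9551)
n_1 = (+0.9622, -0.2723)
n_2 = (+0.7849, +0.6196)
n_3 = (+0.1300, +0.9915)
n_4 = (-0.5282, +0.8491)
n_5 = (-0.9195, -0.3930)
  (0,1): δ = 123.04°  ·
  (0,2): δ = 68.95°  ·
  (0,3): δ = 24.71°  ✓
  (0,4): δ = 14.64°  ✓
  (0,5): δ = 95.90°  ·
  (1,2): δ = 125.91°  ·
  (1,3): δ = 81.67°  ·
  (1,4): δ = 42.31°  ✓
  (1,5): δ = 38.94°  ✓
  (2,3): δ = 135.76°  ·
  (2,4): δ = 96.40°  ·
  (2,5): δ = 15.15°  ✓
  (3,4): δ = 140.64°  ·
  (3,5): δ = 59.39°  ·
  (4,5): δ = 98.74°  ·
antipodal pairs: 5

count = 5; pairs: (0,3), (0,4), (1,4), (1,5), (2,5)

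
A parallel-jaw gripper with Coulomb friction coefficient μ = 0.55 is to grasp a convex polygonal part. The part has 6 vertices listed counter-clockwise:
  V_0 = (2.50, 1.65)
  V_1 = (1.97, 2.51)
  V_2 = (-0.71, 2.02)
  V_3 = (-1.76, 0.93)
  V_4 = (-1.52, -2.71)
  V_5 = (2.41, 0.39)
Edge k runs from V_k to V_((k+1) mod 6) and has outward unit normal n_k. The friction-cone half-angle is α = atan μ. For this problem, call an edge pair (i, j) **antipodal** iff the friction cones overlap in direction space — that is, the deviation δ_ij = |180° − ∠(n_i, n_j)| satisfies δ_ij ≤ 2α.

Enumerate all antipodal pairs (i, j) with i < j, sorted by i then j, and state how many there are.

α = atan 0.55 = 28.81°;  2α = 57.62°
n_0 = (+0.8513, +0.5246)
n_1 = (-0.1799, +0.9837)
n_2 = (-0.7202, +0.6938)
n_3 = (-0.9978, -0.0658)
n_4 = (+0.6193, -0.7851)
n_5 = (+0.9975, -0.0712)
  (0,1): δ = 111.28°  ·
  (0,2): δ = 75.57°  ·
  (0,3): δ = 27.87°  ✓
  (0,4): δ = 96.62°  ·
  (0,5): δ = 144.27°  ·
  (1,2): δ = 144.29°  ·
  (1,3): δ = 96.59°  ·
  (1,4): δ = 27.91°  ✓
  (1,5): δ = 75.55°  ·
  (2,3): δ = 132.30°  ·
  (2,4): δ = 7.80°  ✓
  (2,5): δ = 39.84°  ✓
  (3,4): δ = 55.51°  ✓
  (3,5): δ = 7.86°  ✓
  (4,5): δ = 132.35°  ·
antipodal pairs: 6

count = 6; pairs: (0,3), (1,4), (2,4), (2,5), (3,4), (3,5)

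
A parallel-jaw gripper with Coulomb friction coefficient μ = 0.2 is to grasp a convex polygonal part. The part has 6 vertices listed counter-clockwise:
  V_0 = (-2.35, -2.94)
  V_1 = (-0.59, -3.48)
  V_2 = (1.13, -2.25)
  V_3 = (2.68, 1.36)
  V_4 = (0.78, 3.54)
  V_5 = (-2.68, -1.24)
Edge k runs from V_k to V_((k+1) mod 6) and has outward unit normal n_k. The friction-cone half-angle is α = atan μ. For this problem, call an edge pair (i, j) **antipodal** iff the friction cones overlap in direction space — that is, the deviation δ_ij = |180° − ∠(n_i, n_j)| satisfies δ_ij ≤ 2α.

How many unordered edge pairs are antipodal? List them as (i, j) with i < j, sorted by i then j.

α = atan 0.2 = 11.31°;  2α = 22.62°
n_0 = (-0.2933, -0.9560)
n_1 = (+0.5817, -0.8134)
n_2 = (+0.9189, -0.3945)
n_3 = (+0.7539, +0.6570)
n_4 = (-0.8101, +0.5864)
n_5 = (-0.9817, -0.1906)
  (0,1): δ = 127.37°  ·
  (0,2): δ = 96.18°  ·
  (0,3): δ = 31.87°  ·
  (0,4): δ = 71.16°  ·
  (0,5): δ = 118.04°  ·
  (1,2): δ = 148.81°  ·
  (1,3): δ = 84.50°  ·
  (1,4): δ = 18.53°  ✓
  (1,5): δ = 65.42°  ·
  (2,3): δ = 115.69°  ·
  (2,4): δ = 12.66°  ✓
  (2,5): δ = 34.22°  ·
  (3,4): δ = 76.97°  ·
  (3,5): δ = 30.09°  ·
  (4,5): δ = 133.12°  ·
antipodal pairs: 2

count = 2; pairs: (1,4), (2,4)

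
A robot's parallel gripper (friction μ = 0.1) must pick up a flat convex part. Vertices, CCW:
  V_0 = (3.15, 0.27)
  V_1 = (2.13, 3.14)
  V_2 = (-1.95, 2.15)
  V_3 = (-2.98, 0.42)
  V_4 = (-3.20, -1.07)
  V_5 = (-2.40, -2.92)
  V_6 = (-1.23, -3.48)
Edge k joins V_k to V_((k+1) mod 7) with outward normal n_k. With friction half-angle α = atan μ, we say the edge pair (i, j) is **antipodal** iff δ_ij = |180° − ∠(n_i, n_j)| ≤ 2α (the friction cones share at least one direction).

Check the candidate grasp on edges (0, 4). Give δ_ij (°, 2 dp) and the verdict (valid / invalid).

α = atan 0.1 = 5.71°;  2α = 11.42°
edge 0: e_0 = (-1.02, +2.87);  n_0 = (+0.9423, +0.3349)
edge 4: e_4 = (+0.80, -1.85);  n_4 = (-0.9179, -0.3969)
∠(n_0, n_4) = 176.18°
δ = |180° − 176.18°| = 3.82°
3.82° ≤ 2α = 11.42°  →  valid

δ = 3.82°, valid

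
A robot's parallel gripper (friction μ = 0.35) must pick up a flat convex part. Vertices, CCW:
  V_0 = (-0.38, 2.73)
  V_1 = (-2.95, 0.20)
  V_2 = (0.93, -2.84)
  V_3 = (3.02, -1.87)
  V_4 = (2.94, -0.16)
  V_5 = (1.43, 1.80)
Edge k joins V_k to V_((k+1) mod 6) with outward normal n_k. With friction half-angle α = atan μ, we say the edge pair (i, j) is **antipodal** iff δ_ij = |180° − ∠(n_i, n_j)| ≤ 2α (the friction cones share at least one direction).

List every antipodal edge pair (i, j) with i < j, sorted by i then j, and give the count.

count = 3; pairs: (0,2), (1,4), (1,5)

α = atan 0.35 = 19.29°;  2α = 38.58°
n_0 = (-0.7015, +0.7126)
n_1 = (-0.6167, -0.7872)
n_2 = (+0.4210, -0.9071)
n_3 = (+0.9989, +0.0467)
n_4 = (+0.7922, +0.6103)
n_5 = (+0.4570, +0.8895)
  (0,1): δ = 82.63°  ·
  (0,2): δ = 19.65°  ✓
  (0,3): δ = 48.13°  ·
  (0,4): δ = 83.06°  ·
  (0,5): δ = 108.25°  ·
  (1,2): δ = 117.02°  ·
  (1,3): δ = 49.24°  ·
  (1,4): δ = 14.31°  ✓
  (1,5): δ = 10.88°  ✓
  (2,3): δ = 112.22°  ·
  (2,4): δ = 77.29°  ·
  (2,5): δ = 52.09°  ·
  (3,4): δ = 145.07°  ·
  (3,5): δ = 119.87°  ·
  (4,5): δ = 154.81°  ·
antipodal pairs: 3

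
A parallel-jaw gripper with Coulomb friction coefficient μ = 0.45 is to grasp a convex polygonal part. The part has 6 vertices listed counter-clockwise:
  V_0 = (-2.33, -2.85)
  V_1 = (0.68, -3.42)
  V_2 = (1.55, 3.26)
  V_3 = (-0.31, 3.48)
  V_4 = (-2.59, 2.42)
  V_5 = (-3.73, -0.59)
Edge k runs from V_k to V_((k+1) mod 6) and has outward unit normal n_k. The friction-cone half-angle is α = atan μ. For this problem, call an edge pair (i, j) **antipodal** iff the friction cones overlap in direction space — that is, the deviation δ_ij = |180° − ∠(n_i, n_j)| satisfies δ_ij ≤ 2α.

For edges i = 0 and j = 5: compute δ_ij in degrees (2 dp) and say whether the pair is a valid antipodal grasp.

δ = 132.50°, invalid

α = atan 0.45 = 24.23°;  2α = 48.46°
edge 0: e_0 = (+3.01, -0.57);  n_0 = (-0.1861, -0.9825)
edge 5: e_5 = (+1.40, -2.26);  n_5 = (-0.8501, -0.5266)
∠(n_0, n_5) = 47.50°
δ = |180° − 47.50°| = 132.50°
132.50° > 2α = 48.46°  →  invalid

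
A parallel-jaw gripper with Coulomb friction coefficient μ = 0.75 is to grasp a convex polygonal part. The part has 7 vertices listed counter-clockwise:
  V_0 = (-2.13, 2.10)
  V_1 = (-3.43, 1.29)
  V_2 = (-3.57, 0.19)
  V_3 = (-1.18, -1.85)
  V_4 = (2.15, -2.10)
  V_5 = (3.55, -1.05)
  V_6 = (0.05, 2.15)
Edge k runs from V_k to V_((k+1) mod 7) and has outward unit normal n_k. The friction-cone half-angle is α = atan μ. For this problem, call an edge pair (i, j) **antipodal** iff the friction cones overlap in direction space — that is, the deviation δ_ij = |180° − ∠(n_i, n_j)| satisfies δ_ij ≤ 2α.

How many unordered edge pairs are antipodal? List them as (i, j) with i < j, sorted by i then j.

α = atan 0.75 = 36.87°;  2α = 73.74°
n_0 = (-0.5288, +0.8487)
n_1 = (-0.9920, +0.1263)
n_2 = (-0.6492, -0.7606)
n_3 = (-0.0749, -0.9972)
n_4 = (+0.6000, -0.8000)
n_5 = (+0.6748, +0.7380)
n_6 = (-0.0229, +0.9997)
  (0,1): δ = 129.18°  ·
  (0,2): δ = 72.41°  ✓
  (0,3): δ = 36.22°  ✓
  (0,4): δ = 4.94°  ✓
  (0,5): δ = 105.64°  ·
  (0,6): δ = 149.39°  ·
  (1,2): δ = 123.23°  ·
  (1,3): δ = 87.04°  ·
  (1,4): δ = 45.88°  ✓
  (1,5): δ = 54.82°  ✓
  (1,6): δ = 98.57°  ·
  (2,3): δ = 143.81°  ·
  (2,4): δ = 102.65°  ·
  (2,5): δ = 1.95°  ✓
  (2,6): δ = 41.80°  ✓
  (3,4): δ = 138.84°  ·
  (3,5): δ = 38.14°  ✓
  (3,6): δ = 5.61°  ✓
  (4,5): δ = 79.31°  ·
  (4,6): δ = 35.56°  ✓
  (5,6): δ = 136.25°  ·
antipodal pairs: 10

count = 10; pairs: (0,2), (0,3), (0,4), (1,4), (1,5), (2,5), (2,6), (3,5), (3,6), (4,6)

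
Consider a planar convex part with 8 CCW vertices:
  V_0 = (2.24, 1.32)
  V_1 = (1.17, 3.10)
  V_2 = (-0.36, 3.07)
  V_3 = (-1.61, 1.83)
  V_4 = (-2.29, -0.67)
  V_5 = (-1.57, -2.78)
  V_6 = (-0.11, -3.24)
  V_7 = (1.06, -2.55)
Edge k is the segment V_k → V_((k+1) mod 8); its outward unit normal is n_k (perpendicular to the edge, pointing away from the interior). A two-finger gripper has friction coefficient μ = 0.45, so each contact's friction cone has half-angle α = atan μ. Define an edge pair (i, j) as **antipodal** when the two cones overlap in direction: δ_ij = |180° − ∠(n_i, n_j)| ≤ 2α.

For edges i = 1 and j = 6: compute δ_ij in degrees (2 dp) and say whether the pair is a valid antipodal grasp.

α = atan 0.45 = 24.23°;  2α = 48.46°
edge 1: e_1 = (-1.53, -0.03);  n_1 = (-0.0196, +0.9998)
edge 6: e_6 = (+1.17, +0.69);  n_6 = (+0.5080, -0.8614)
∠(n_1, n_6) = 150.59°
δ = |180° − 150.59°| = 29.41°
29.41° ≤ 2α = 48.46°  →  valid

δ = 29.41°, valid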